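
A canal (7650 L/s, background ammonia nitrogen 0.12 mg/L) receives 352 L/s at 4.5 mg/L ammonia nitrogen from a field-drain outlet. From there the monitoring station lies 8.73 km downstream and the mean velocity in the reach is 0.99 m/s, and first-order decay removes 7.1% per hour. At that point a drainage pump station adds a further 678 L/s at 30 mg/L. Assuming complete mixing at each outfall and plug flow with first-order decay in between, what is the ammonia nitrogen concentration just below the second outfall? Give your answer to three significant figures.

2.58 mg/L

Mass balance: C = (7650·0.1200 + 352.0·4.500) / 8002 = 2502/8002 = 0.3127 mg/L; combined flow 8002 L/s.
Travel time t = 8.73·1000 / 0.99 = 8818 s = 2.449 h.
7.1%/h lost → k = −ln(1 − 0.071) = 0.07365 h⁻¹.
First-order decay: C = 0.3127·exp(−k·t) = 0.3127·0.8349 = 0.2611 mg/L.
At the second outfall, C = (8002·0.2611 + 678.0·30.00) / (8002 + 678.0) = 2.584 mg/L.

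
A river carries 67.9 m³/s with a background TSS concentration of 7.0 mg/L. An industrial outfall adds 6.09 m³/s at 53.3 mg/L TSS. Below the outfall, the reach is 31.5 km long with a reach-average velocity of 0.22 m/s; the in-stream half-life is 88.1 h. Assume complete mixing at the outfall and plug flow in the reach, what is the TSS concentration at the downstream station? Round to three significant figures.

7.91 mg/L

Conservation of mass: C = (67.90·7.000 + 6.090·53.30) / 73.99 = 799.9/73.99 = 10.81 mg/L.
Travel time t = 31.5·1000 / 0.22 = 143200 s = 39.77 h.
Half-life 88.1 h → k = ln 2 / 88.1 = 0.007868 h⁻¹ = 0.1888 d⁻¹.
First-order decay: C = 10.81·exp(−k·t) = 10.81·0.7313 = 7.906 mg/L.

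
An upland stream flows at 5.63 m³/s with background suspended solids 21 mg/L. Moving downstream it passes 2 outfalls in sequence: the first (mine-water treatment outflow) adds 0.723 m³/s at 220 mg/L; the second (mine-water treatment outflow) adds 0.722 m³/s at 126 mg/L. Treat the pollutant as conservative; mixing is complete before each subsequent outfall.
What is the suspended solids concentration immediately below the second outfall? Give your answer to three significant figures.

52.1 mg/L

Below outfall 1: Q → 6.353 m³/s, C = (5.630·21.00 + 0.7230·220.0)/6.353 = 43.65 mg/L.
Below outfall 2: Q → 7.075 m³/s, C = (6.353·43.65 + 0.7220·126.0)/7.075 = 52.05 mg/L.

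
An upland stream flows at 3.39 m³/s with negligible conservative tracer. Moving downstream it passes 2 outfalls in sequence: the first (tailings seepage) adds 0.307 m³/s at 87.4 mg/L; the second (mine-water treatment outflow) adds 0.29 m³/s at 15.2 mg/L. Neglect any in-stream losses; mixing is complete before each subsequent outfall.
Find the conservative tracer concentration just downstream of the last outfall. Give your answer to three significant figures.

7.84 mg/L

Below outfall 1: Q → 3.697 m³/s, C = (3.390·0 + 0.3070·87.40)/3.697 = 7.258 mg/L.
Below outfall 2: Q → 3.987 m³/s, C = (3.697·7.258 + 0.2900·15.20)/3.987 = 7.835 mg/L.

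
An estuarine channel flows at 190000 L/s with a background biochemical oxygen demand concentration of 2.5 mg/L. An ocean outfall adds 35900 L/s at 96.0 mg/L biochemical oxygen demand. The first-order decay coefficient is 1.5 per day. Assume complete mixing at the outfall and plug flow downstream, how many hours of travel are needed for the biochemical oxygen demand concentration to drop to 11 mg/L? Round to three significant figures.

7.30 h

Conservation of mass: C = (190000·2.500 + 35900·96.00) / 225900 = 3921000/225900 = 17.36 mg/L.
17.36·exp(−k·t) = 11 → t = ln(17.36/11)/k = 26280 s = 7.299 h.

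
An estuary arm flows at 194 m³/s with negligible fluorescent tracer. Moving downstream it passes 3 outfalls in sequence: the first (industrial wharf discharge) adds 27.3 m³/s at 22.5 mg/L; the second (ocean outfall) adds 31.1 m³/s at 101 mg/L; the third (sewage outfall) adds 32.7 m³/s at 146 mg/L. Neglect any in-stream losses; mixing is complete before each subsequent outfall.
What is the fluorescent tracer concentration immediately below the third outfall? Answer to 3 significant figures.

Outfall 1: combined Q = 221.3 m³/s; C = (194.0·0 + 27.30·22.50)/221.3 = 2.776 mg/L.
Outfall 2: combined Q = 252.4 m³/s; C = (221.3·2.776 + 31.10·101.0)/252.4 = 14.88 mg/L.
Outfall 3: combined Q = 285.1 m³/s; C = (252.4·14.88 + 32.70·146.0)/285.1 = 29.92 mg/L.

29.9 mg/L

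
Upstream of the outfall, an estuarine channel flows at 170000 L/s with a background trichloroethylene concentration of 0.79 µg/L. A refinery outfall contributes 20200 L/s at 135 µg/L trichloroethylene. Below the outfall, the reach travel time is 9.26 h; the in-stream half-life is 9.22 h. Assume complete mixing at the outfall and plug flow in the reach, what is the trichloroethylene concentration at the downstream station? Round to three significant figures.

Mixed concentration C = ΣQC/ΣQ = (170000·0.7900 + 20200·135.0) / 190200 = 2861000/190200 = 15.04 µg/L.
Half-life 9.22 h → k = ln 2 / 9.22 = 0.07518 h⁻¹ = 1.804 d⁻¹.
Decay over the reach: 15.04·exp(−kt) = 15.04·0.4985 = 7.499 µg/L.

7.50 µg/L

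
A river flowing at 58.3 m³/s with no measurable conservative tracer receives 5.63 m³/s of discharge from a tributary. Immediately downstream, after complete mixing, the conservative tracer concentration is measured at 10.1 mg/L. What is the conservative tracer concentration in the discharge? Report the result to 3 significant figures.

Mass balance: 58.30·0 + 5.630·Cₑ = 63.93·10.10
→ Cₑ = (63.93·10.10 − 58.30·0) / 5.630 = 114.7 mg/L.

115 mg/L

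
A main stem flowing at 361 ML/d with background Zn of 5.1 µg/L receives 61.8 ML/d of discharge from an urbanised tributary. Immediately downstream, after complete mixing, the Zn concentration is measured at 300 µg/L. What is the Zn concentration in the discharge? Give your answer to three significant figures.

Mass balance: 361.0·5.100 + 61.80·Cₑ = 422.8·300.0
→ Cₑ = (422.8·300.0 − 361.0·5.100) / 61.80 = 2023 µg/L.

2020 µg/L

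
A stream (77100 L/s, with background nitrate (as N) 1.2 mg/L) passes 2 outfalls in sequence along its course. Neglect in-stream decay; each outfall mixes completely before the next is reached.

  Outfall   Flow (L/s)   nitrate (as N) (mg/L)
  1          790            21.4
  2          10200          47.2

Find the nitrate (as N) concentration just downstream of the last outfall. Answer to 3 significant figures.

6.71 mg/L

Below outfall 1: Q → 77890 L/s, C = (77100·1.200 + 790.0·21.40)/77890 = 1.405 mg/L.
Below outfall 2: Q → 88090 L/s, C = (77890·1.405 + 10200·47.20)/88090 = 6.708 mg/L.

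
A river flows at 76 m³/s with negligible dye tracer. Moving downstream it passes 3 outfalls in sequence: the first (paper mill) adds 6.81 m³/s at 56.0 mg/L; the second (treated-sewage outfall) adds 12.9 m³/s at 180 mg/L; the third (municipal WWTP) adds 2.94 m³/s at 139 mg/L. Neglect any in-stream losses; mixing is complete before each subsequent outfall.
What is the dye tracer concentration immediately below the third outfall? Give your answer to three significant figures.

31.5 mg/L

After outfall 1: Q = 76.00 + 6.810 = 82.81 m³/s; C = (76.00·0 + 6.810·56.00)/82.81 = 4.605 mg/L.
After outfall 2: Q = 82.81 + 12.90 = 95.71 m³/s; C = (82.81·4.605 + 12.90·180.0)/95.71 = 28.25 mg/L.
After outfall 3: Q = 95.71 + 2.940 = 98.65 m³/s; C = (95.71·28.25 + 2.940·139.0)/98.65 = 31.55 mg/L.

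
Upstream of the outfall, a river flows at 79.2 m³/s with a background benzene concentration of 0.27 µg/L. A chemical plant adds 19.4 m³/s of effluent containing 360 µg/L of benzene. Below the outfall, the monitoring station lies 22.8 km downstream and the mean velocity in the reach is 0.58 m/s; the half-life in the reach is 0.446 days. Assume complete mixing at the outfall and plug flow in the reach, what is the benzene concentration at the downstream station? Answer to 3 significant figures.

35.0 µg/L

Flow-weighted average: C = (79.20·0.2700 + 19.40·360.0) / 98.60 = 7005/98.60 = 71.05 µg/L.
Travel time t = 22.8·1000 / 0.58 = 39310 s = 10.92 h.
Half-life 0.446 d → k = ln 2 / 0.446 = 1.554 d⁻¹.
After decay, C = 71.05 × e^(−kt) = 71.05 × 0.4931 = 35.03 µg/L.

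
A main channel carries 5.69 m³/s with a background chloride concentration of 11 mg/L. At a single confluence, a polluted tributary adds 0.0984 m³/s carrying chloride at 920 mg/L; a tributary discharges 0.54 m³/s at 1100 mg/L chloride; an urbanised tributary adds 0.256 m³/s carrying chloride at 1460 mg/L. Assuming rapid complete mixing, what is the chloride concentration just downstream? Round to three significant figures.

170 mg/L

Mixed concentration C = ΣQC/ΣQ = (5.690·11.00 + 0.09840·920.0 + 0.5400·1100 + 0.2560·1460) / 6.584 = 1121/6.584 = 170.2 mg/L.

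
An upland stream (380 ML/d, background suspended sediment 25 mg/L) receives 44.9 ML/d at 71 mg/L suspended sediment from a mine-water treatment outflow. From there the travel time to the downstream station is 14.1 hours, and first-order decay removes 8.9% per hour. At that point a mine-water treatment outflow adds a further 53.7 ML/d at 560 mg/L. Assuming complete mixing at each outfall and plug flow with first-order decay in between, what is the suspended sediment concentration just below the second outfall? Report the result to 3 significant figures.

70.0 mg/L

After mixing, C = (380.0·25.00 + 44.90·71.00) / 424.9 = 12690/424.9 = 29.86 mg/L; combined flow 424.9 ML/d.
8.9%/h lost → k = −ln(1 − 0.089) = 0.09321 h⁻¹.
Applying C = C₀e^(−kt): 29.86 × 0.2687 = 8.023 mg/L.
Second outfall: C = (424.9·8.023 + 53.70·560.0)/478.6 = 69.96 mg/L.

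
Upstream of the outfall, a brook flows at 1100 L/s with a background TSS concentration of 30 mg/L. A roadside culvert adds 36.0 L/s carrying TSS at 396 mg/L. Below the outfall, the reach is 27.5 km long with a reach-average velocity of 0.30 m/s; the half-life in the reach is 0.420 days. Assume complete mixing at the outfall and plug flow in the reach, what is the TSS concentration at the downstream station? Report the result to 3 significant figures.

7.22 mg/L

Flow-weighted average: C = (1100·30.00 + 36.00·396.0) / 1136 = 47260/1136 = 41.60 mg/L.
Travel time t = 27.5·1000 / 0.30 = 91670 s = 25.46 h.
Half-life 0.420 d → k = ln 2 / 0.420 = 1.650 d⁻¹.
After decay, C = 41.60 × e^(−kt) = 41.60 × 0.1736 = 7.222 mg/L.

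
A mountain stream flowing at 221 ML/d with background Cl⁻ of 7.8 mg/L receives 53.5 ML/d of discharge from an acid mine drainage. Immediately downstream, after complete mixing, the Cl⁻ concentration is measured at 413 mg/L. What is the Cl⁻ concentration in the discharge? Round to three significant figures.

Mass balance: 221.0·7.800 + 53.50·Cₑ = 274.5·413.0
→ Cₑ = (274.5·413.0 − 221.0·7.800) / 53.50 = 2087 mg/L.

2090 mg/L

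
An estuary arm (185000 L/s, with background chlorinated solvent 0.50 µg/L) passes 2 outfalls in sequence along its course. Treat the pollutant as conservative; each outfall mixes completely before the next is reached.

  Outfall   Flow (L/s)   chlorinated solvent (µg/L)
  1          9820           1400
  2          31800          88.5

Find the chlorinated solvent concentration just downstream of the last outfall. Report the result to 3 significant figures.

73.5 µg/L

Outfall 1: combined Q = 194800 L/s; C = (185000·0.5000 + 9820·1400)/194800 = 71.04 µg/L.
Outfall 2: combined Q = 226600 L/s; C = (194800·71.04 + 31800·88.50)/226600 = 73.49 µg/L.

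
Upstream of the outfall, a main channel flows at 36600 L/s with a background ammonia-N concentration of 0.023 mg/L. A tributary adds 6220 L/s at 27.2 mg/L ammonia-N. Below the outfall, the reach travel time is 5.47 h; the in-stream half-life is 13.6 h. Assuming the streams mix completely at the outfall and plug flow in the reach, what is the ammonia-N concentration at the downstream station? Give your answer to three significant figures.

3.00 mg/L

Mixed concentration C = ΣQC/ΣQ = (36600·0.02300 + 6220·27.20) / 42820 = 170000/42820 = 3.971 mg/L.
Half-life 13.6 h → k = ln 2 / 13.6 = 0.05097 h⁻¹ = 1.223 d⁻¹.
After decay, C = 3.971 × e^(−kt) = 3.971 × 0.7567 = 3.005 mg/L.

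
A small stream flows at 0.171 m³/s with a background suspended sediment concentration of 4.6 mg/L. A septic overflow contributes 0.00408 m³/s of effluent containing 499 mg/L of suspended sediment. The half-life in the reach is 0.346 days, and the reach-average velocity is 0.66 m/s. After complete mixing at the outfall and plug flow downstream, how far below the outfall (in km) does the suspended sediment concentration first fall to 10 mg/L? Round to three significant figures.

Flow-weighted average: C = (0.1710·4.600 + 0.004080·499.0) / 0.1751 = 2.823/0.1751 = 16.12 mg/L.
Half-life 0.346 d → k = ln 2 / 0.346 = 2.003 d⁻¹.
Set 16.12·exp(−k·t) = 10 → t = ln(16.12/10)/k = 20600 s = 5.721 h.
Distance = v·t = 0.66·20600 = 13590 m = 13.59 km.

13.6 km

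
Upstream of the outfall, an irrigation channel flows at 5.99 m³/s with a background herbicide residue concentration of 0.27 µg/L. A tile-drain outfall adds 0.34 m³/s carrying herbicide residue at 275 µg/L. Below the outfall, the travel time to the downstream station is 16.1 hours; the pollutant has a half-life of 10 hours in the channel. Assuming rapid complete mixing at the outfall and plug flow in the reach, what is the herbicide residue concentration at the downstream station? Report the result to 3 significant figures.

4.92 µg/L

After mixing, C = (5.990·0.2700 + 0.3400·275.0) / 6.330 = 95.12/6.330 = 15.03 µg/L.
Half-life 10 h → k = ln 2 / 10 = 0.06931 h⁻¹ = 1.664 d⁻¹.
First-order decay: C = 15.03·exp(−k·t) = 15.03·0.3276 = 4.923 µg/L.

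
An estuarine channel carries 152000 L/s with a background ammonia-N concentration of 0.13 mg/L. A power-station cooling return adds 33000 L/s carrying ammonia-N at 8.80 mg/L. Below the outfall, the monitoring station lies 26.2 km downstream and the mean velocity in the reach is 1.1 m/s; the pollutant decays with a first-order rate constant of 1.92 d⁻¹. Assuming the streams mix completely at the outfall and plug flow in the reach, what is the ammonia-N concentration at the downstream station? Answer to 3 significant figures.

Conservation of mass: C = (152000·0.1300 + 33000·8.800) / 185000 = 310200/185000 = 1.677 mg/L.
Travel time t = 26.2·1000 / 1.1 = 23820 s = 6.616 h.
Applying C = C₀e^(−kt): 1.677 × 0.5890 = 0.9875 mg/L.

0.988 mg/L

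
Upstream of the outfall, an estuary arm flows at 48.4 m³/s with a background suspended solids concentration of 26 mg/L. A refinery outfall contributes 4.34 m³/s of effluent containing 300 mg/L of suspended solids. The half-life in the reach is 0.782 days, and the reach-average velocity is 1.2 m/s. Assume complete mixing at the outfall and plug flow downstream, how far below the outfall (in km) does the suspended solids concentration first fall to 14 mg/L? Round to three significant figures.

145 km

Conservation of mass: C = (48.40·26.00 + 4.340·300.0) / 52.74 = 2560/52.74 = 48.55 mg/L.
Half-life 0.782 d → k = ln 2 / 0.782 = 0.8864 d⁻¹.
Set 48.55·exp(−k·t) = 14 → t = ln(48.55/14)/k = 121200 s = 33.67 h.
Distance = v·t = 1.2·121200 = 145500 m = 145.5 km.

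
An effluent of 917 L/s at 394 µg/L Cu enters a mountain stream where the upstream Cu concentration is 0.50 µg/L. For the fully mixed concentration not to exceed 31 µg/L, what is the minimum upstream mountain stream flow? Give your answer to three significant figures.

10900 L/s

Set C_mix = 31: (Q·0.5000 + 917.0·394.0) / (Q + 917.0) = 31
→ Q = 917.0·(394.0 − 31)/(31 − 0.5000) = 10910 L/s.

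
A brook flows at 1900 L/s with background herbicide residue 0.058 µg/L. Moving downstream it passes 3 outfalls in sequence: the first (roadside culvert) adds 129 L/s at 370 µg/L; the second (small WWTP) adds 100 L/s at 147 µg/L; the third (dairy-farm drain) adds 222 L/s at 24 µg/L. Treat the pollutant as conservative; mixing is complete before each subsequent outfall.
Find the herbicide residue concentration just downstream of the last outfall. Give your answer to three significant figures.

Outfall 1: combined Q = 2029 L/s; C = (1900·0.05800 + 129.0·370.0)/2029 = 23.58 µg/L.
Outfall 2: combined Q = 2129 L/s; C = (2029·23.58 + 100.0·147.0)/2129 = 29.38 µg/L.
Outfall 3: combined Q = 2351 L/s; C = (2129·29.38 + 222.0·24.00)/2351 = 28.87 µg/L.

28.9 µg/L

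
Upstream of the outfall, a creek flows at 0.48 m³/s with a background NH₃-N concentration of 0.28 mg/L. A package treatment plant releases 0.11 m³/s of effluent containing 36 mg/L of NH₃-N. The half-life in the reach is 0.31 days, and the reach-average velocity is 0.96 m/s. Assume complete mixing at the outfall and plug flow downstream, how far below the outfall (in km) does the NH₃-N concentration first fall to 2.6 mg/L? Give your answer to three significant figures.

36.4 km

Mass balance: C = (0.4800·0.2800 + 0.1100·36.00) / 0.5900 = 4.094/0.5900 = 6.940 mg/L.
Half-life 0.31 d → k = ln 2 / 0.31 = 2.236 d⁻¹.
Set 6.940·exp(−k·t) = 2.6 → t = ln(6.940/2.6)/k = 37940 s = 10.54 h.
Distance = v·t = 0.96·37940 = 36420 m = 36.42 km.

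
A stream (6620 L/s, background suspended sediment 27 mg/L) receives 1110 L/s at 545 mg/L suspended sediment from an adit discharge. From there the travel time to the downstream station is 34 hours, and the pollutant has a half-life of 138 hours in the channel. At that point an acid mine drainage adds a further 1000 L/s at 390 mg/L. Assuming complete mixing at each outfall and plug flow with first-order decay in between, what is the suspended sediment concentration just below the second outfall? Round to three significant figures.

120 mg/L

Mass balance: C = (6620·27.00 + 1110·545.0) / 7730 = 783700/7730 = 101.4 mg/L; combined flow 7730 L/s.
Half-life 138 h → k = ln 2 / 138 = 0.005023 h⁻¹ = 0.1205 d⁻¹.
After decay, C = 101.4 × e^(−kt) = 101.4 × 0.8430 = 85.47 mg/L.
Second outfall: C = (7730·85.47 + 1000·390.0)/8730 = 120.4 mg/L.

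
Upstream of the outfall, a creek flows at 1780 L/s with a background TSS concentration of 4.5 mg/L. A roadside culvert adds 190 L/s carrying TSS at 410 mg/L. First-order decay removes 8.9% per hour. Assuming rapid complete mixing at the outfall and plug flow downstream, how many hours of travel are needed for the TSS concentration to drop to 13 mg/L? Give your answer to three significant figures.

After mixing, C = (1780·4.500 + 190.0·410.0) / 1970 = 85910/1970 = 43.61 mg/L.
8.9%/h lost → k = −ln(1 − 0.089) = 0.09321 h⁻¹.
43.61·exp(−k·t) = 13 → t = ln(43.61/13)/k = 46740 s = 12.98 h.

13.0 h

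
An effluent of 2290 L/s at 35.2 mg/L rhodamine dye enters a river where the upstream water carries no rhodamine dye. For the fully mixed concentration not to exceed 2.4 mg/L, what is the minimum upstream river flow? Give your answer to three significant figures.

31300 L/s

Set C_mix = 2.4: (Q·0 + 2290·35.20) / (Q + 2290) = 2.4
→ Q = 2290·(35.20 − 2.4)/(2.4 − 0) = 31300 L/s.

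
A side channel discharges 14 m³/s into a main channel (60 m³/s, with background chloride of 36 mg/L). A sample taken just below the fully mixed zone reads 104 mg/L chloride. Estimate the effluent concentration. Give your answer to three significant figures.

Mass balance: 60.00·36.00 + 14.00·Cₑ = 74.00·104.0
→ Cₑ = (74.00·104.0 − 60.00·36.00) / 14.00 = 395.4 mg/L.

395 mg/L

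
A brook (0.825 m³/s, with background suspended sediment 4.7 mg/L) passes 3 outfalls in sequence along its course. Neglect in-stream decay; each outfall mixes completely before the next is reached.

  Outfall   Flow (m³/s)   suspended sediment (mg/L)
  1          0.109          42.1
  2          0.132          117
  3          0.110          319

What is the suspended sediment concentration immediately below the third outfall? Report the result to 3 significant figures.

50.2 mg/L

After outfall 1: Q = 0.8250 + 0.1090 = 0.9340 m³/s; C = (0.8250·4.700 + 0.1090·42.10)/0.9340 = 9.065 mg/L.
After outfall 2: Q = 0.9340 + 0.1320 = 1.066 m³/s; C = (0.9340·9.065 + 0.1320·117.0)/1.066 = 22.43 mg/L.
After outfall 3: Q = 1.066 + 0.1100 = 1.176 m³/s; C = (1.066·22.43 + 0.1100·319.0)/1.176 = 50.17 mg/L.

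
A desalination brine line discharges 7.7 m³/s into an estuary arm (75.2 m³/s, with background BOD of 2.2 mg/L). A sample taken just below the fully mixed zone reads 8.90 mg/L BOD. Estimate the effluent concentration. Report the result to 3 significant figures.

74.3 mg/L

Mass balance: 75.20·2.200 + 7.700·Cₑ = 82.90·8.900
→ Cₑ = (82.90·8.900 − 75.20·2.200) / 7.700 = 74.33 mg/L.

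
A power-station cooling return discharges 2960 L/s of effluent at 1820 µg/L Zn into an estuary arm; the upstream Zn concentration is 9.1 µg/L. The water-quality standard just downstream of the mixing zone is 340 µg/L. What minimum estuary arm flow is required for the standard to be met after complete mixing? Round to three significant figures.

13200 L/s

Set C_mix = 340: (Q·9.100 + 2960·1820) / (Q + 2960) = 340
→ Q = 2960·(1820 − 340)/(340 − 9.100) = 13240 L/s.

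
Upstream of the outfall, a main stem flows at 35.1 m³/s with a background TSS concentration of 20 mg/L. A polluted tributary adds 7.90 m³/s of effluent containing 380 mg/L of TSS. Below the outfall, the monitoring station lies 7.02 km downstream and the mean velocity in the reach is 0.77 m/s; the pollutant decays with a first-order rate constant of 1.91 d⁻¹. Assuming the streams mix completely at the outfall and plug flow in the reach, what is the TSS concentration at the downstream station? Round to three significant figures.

Mixed concentration C = ΣQC/ΣQ = (35.10·20.00 + 7.900·380.0) / 43.00 = 3704/43.00 = 86.14 mg/L.
Travel time t = 7.02·1000 / 0.77 = 9117 s = 2.532 h.
After decay, C = 86.14 × e^(−kt) = 86.14 × 0.8175 = 70.42 mg/L.

70.4 mg/L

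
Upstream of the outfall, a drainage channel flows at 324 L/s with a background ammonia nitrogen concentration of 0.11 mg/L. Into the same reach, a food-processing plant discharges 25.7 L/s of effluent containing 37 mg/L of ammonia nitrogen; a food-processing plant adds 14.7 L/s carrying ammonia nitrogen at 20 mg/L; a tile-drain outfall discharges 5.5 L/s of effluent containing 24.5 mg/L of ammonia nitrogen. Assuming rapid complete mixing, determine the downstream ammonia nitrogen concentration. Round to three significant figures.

3.83 mg/L

Mass balance: C = (324.0·0.1100 + 25.70·37.00 + 14.70·20.00 + 5.500·24.50) / 369.9 = 1415/369.9 = 3.826 mg/L.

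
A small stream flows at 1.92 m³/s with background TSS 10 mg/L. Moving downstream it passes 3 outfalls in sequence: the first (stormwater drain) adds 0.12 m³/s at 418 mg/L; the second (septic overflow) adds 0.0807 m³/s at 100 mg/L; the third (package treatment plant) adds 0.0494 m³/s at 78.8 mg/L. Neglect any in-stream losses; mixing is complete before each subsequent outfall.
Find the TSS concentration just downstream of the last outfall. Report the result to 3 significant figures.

Outfall 1: combined Q = 2.040 m³/s; C = (1.920·10.00 + 0.1200·418.0)/2.040 = 34.00 mg/L.
Outfall 2: combined Q = 2.121 m³/s; C = (2.040·34.00 + 0.08070·100.0)/2.121 = 36.51 mg/L.
Outfall 3: combined Q = 2.170 m³/s; C = (2.121·36.51 + 0.04940·78.80)/2.170 = 37.47 mg/L.

37.5 mg/L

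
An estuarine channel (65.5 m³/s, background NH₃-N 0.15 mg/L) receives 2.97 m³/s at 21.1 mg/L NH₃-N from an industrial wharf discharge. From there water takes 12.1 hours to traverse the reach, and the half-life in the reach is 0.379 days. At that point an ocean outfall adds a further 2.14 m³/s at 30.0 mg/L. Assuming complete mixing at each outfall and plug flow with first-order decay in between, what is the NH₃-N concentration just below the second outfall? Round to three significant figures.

1.32 mg/L

Flow-weighted average: C = (65.50·0.1500 + 2.970·21.10) / 68.47 = 72.49/68.47 = 1.059 mg/L; combined flow 68.47 m³/s.
Half-life 0.379 d → k = ln 2 / 0.379 = 1.829 d⁻¹.
First-order decay: C = 1.059·exp(−k·t) = 1.059·0.3977 = 0.4211 mg/L.
Second outfall: C = (68.47·0.4211 + 2.140·30.00)/70.61 = 1.318 mg/L.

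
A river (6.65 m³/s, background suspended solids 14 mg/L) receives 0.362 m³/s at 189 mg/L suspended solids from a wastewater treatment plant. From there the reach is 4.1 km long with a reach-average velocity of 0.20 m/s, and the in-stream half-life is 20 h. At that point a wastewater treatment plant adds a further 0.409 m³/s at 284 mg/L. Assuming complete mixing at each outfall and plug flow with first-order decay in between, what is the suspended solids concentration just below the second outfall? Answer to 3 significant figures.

Mass balance: C = (6.650·14.00 + 0.3620·189.0) / 7.012 = 161.5/7.012 = 23.03 mg/L; combined flow 7.012 m³/s.
Travel time t = 4.1·1000 / 0.20 = 20500 s = 5.694 h.
Half-life 20 h → k = ln 2 / 20 = 0.03466 h⁻¹ = 0.8318 d⁻¹.
Applying C = C₀e^(−kt): 23.03 × 0.8209 = 18.91 mg/L.
Second outfall: C = (7.012·18.91 + 0.4090·284.0)/7.421 = 33.52 mg/L.

33.5 mg/L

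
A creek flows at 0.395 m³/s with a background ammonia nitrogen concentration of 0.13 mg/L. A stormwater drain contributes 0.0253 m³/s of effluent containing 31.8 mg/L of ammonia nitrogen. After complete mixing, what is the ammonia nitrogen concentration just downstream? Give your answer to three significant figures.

2.04 mg/L

Mixed concentration C = ΣQC/ΣQ = (0.3950·0.1300 + 0.02530·31.80) / 0.4203 = 0.8559/0.4203 = 2.036 mg/L.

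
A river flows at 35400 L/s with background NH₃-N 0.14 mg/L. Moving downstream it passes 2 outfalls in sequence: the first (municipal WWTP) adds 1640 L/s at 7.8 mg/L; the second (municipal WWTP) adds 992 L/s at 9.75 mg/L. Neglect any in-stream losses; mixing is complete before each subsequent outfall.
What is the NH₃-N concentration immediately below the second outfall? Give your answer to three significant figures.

Outfall 1: combined Q = 37040 L/s; C = (35400·0.1400 + 1640·7.800)/37040 = 0.4792 mg/L.
Outfall 2: combined Q = 38030 L/s; C = (37040·0.4792 + 992.0·9.750)/38030 = 0.7210 mg/L.

0.721 mg/L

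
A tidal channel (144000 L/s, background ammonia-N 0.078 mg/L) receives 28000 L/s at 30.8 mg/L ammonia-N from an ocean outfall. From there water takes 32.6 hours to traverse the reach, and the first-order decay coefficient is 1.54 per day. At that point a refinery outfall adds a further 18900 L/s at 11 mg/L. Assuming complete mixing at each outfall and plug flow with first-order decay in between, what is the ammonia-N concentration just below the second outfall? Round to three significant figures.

Mixed concentration C = ΣQC/ΣQ = (144000·0.07800 + 28000·30.80) / 172000 = 873600/172000 = 5.079 mg/L; combined flow 172000 L/s.
After decay, C = 5.079 × e^(−kt) = 5.079 × 0.1235 = 0.6271 mg/L.
Second outfall: C = (172000·0.6271 + 18900·11.00)/190900 = 1.654 mg/L.

1.65 mg/L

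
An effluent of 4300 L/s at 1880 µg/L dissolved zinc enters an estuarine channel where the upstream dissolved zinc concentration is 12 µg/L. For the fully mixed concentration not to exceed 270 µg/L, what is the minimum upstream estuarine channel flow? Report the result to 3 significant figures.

Set C_mix = 270: (Q·12.00 + 4300·1880) / (Q + 4300) = 270
→ Q = 4300·(1880 − 270)/(270 − 12.00) = 26830 L/s.

26800 L/s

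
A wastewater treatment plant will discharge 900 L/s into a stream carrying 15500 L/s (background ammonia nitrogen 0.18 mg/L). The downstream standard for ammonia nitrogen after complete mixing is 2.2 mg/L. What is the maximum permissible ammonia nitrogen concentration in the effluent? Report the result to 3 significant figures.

37.0 mg/L

At the limit, (Qr·Cr + Qe·Cₑ)/(Qr + Qe) = 2.2:
Cₑ = (16400·2.2 − 15500·0.1800) / 900.0 = 36.99 mg/L.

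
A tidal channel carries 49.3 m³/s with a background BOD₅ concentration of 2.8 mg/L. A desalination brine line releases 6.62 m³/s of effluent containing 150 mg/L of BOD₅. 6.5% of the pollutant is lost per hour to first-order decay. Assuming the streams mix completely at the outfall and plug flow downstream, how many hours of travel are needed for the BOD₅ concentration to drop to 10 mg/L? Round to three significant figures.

Conservation of mass: C = (49.30·2.800 + 6.620·150.0) / 55.92 = 1131/55.92 = 20.23 mg/L.
6.5%/h lost → k = −ln(1 − 0.065) = 0.06721 h⁻¹.
20.23·exp(−k·t) = 10 → t = ln(20.23/10)/k = 37730 s = 10.48 h.

10.5 h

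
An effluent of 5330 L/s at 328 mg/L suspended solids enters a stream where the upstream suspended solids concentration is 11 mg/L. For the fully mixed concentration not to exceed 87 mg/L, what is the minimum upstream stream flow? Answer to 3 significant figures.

Set C_mix = 87: (Q·11.00 + 5330·328.0) / (Q + 5330) = 87
→ Q = 5330·(328.0 − 87)/(87 − 11.00) = 16900 L/s.

16900 L/s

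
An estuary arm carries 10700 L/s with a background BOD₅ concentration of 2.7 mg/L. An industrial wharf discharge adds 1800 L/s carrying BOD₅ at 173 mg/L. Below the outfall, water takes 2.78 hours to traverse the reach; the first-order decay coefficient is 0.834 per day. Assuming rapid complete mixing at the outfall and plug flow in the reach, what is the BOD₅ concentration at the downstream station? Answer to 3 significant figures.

24.7 mg/L

Mixed concentration C = ΣQC/ΣQ = (10700·2.700 + 1800·173.0) / 12500 = 340300/12500 = 27.22 mg/L.
Decay over the reach: 27.22·exp(−kt) = 27.22·0.9079 = 24.72 mg/L.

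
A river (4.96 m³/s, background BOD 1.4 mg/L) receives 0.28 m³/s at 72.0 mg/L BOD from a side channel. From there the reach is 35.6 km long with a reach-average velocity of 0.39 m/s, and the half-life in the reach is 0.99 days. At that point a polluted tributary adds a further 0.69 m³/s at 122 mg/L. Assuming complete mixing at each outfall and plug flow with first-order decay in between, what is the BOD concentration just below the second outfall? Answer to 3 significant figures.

Conservation of mass: C = (4.960·1.400 + 0.2800·72.00) / 5.240 = 27.10/5.240 = 5.173 mg/L; combined flow 5.240 m³/s.
Travel time t = 35.6·1000 / 0.39 = 91280 s = 25.36 h.
Half-life 0.99 d → k = ln 2 / 0.99 = 0.7001 d⁻¹.
First-order decay: C = 5.173·exp(−k·t) = 5.173·0.4773 = 2.469 mg/L.
At the second outfall, C = (5.240·2.469 + 0.6900·122.0) / (5.240 + 0.6900) = 16.38 mg/L.

16.4 mg/L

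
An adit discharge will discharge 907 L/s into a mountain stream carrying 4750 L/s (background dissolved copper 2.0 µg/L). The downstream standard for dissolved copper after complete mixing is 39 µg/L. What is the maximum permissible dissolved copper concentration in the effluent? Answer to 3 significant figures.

At the limit, (Qr·Cr + Qe·Cₑ)/(Qr + Qe) = 39:
Cₑ = (5657·39 − 4750·2.000) / 907.0 = 232.8 µg/L.

233 µg/L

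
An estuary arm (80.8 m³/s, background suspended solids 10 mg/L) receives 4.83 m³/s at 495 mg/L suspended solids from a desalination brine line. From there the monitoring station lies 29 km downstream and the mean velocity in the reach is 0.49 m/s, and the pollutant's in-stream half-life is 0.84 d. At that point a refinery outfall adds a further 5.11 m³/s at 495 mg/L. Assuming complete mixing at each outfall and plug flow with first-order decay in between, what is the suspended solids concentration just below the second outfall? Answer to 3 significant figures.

Mixed concentration C = ΣQC/ΣQ = (80.80·10.00 + 4.830·495.0) / 85.63 = 3199/85.63 = 37.36 mg/L; combined flow 85.63 m³/s.
Travel time t = 29·1000 / 0.49 = 59180 s = 16.44 h.
Half-life 0.84 d → k = ln 2 / 0.84 = 0.8252 d⁻¹.
Applying C = C₀e^(−kt): 37.36 × 0.5682 = 21.23 mg/L.
Second outfall: C = (85.63·21.23 + 5.110·495.0)/90.74 = 47.91 mg/L.

47.9 mg/L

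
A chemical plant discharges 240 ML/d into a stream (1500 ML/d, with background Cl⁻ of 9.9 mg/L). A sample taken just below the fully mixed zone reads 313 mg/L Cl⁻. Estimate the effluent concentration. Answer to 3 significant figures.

Mass balance: 1500·9.900 + 240.0·Cₑ = 1740·313.0
→ Cₑ = (1740·313.0 − 1500·9.900) / 240.0 = 2207 mg/L.

2210 mg/L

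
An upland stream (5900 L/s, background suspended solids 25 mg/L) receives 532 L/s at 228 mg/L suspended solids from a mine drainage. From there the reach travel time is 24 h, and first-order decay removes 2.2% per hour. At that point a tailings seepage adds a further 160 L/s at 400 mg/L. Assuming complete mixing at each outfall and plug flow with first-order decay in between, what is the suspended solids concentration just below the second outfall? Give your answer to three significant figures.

33.6 mg/L

Mass balance: C = (5900·25.00 + 532.0·228.0) / 6432 = 268800/6432 = 41.79 mg/L; combined flow 6432 L/s.
2.2%/h lost → k = −ln(1 − 0.022) = 0.02225 h⁻¹.
Decay over the reach: 41.79·exp(−kt) = 41.79·0.5863 = 24.50 mg/L.
At the second outfall, C = (6432·24.50 + 160.0·400.0) / (6432 + 160.0) = 33.62 mg/L.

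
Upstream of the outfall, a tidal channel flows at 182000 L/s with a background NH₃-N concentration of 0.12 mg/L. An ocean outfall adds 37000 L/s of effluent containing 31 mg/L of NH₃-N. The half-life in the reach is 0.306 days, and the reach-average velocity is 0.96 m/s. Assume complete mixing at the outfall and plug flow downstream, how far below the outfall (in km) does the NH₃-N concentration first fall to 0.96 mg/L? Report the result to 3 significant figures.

Conservation of mass: C = (182000·0.1200 + 37000·31.00) / 219000 = 1169000/219000 = 5.337 mg/L.
Half-life 0.306 d → k = ln 2 / 0.306 = 2.265 d⁻¹.
Set 5.337·exp(−k·t) = 0.96 → t = ln(5.337/0.96)/k = 65430 s = 18.18 h.
Distance = v·t = 0.96·65430 = 62820 m = 62.82 km.

62.8 km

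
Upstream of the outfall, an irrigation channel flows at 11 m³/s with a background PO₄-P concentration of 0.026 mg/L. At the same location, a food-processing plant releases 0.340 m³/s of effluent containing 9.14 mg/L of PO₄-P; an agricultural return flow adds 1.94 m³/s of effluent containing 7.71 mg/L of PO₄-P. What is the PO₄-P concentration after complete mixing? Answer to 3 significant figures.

1.38 mg/L

Flow-weighted average: C = (11.00·0.02600 + 0.3400·9.140 + 1.940·7.710) / 13.28 = 18.35/13.28 = 1.382 mg/L.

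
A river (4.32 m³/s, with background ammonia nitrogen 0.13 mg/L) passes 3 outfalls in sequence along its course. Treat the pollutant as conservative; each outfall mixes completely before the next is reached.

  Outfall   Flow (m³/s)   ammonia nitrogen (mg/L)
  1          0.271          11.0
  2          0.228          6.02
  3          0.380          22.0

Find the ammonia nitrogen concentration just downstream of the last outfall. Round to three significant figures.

2.55 mg/L

After outfall 1: Q = 4.320 + 0.2710 = 4.591 m³/s; C = (4.320·0.1300 + 0.2710·11.00)/4.591 = 0.7716 mg/L.
After outfall 2: Q = 4.591 + 0.2280 = 4.819 m³/s; C = (4.591·0.7716 + 0.2280·6.020)/4.819 = 1.020 mg/L.
After outfall 3: Q = 4.819 + 0.3800 = 5.199 m³/s; C = (4.819·1.020 + 0.3800·22.00)/5.199 = 2.553 mg/L.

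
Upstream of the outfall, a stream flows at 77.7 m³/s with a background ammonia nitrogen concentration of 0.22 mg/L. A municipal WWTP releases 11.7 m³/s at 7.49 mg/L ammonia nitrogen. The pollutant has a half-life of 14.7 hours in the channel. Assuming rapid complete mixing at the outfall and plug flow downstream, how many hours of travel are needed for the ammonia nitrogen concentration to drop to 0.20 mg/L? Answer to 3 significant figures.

Mixed concentration C = ΣQC/ΣQ = (77.70·0.2200 + 11.70·7.490) / 89.40 = 104.7/89.40 = 1.171 mg/L.
Half-life 14.7 h → k = ln 2 / 14.7 = 0.04715 h⁻¹ = 1.132 d⁻¹.
1.171·exp(−k·t) = 0.20 → t = ln(1.171/0.20)/k = 135000 s = 37.49 h.

37.5 h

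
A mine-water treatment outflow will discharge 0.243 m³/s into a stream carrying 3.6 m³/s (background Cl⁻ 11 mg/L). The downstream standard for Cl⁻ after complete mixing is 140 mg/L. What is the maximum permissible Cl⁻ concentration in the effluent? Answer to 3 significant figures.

At the limit, (Qr·Cr + Qe·Cₑ)/(Qr + Qe) = 140:
Cₑ = (3.843·140 − 3.600·11.00) / 0.2430 = 2051 mg/L.

2050 mg/L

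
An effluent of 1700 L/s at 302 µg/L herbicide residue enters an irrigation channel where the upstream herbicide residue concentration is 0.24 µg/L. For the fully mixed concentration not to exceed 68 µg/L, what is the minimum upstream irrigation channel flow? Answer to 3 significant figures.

5870 L/s

Set C_mix = 68: (Q·0.2400 + 1700·302.0) / (Q + 1700) = 68
→ Q = 1700·(302.0 − 68)/(68 − 0.2400) = 5871 L/s.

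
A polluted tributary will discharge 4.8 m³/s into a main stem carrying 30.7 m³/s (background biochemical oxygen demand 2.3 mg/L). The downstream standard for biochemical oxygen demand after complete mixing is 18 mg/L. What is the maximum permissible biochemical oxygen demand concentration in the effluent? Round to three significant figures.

At the limit, (Qr·Cr + Qe·Cₑ)/(Qr + Qe) = 18:
Cₑ = (35.50·18 − 30.70·2.300) / 4.800 = 118.4 mg/L.

118 mg/L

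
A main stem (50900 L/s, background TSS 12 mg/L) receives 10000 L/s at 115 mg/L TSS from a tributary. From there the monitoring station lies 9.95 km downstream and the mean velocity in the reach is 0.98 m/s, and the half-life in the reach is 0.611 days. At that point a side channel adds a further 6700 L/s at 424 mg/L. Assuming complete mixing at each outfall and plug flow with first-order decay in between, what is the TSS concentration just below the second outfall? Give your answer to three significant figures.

After mixing, C = (50900·12.00 + 10000·115.0) / 60900 = 1761000/60900 = 28.91 mg/L; combined flow 60900 L/s.
Travel time t = 9.95·1000 / 0.98 = 10150 s = 2.820 h.
Half-life 0.611 d → k = ln 2 / 0.611 = 1.134 d⁻¹.
First-order decay: C = 28.91·exp(−k·t) = 28.91·0.8752 = 25.30 mg/L.
Second outfall: C = (60900·25.30 + 6700·424.0)/67600 = 64.82 mg/L.

64.8 mg/L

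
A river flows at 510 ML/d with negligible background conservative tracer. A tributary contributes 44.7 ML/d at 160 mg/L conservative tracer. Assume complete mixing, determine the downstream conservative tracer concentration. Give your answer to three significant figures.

12.9 mg/L

Conservation of mass: C = (510.0·0 + 44.70·160.0) / 554.7 = 7152/554.7 = 12.89 mg/L.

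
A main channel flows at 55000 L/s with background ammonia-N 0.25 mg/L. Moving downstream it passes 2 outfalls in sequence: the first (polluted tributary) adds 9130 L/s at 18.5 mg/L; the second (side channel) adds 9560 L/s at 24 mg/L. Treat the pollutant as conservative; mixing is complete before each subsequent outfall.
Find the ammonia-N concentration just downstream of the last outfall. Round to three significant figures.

5.59 mg/L

Below outfall 1: Q → 64130 L/s, C = (55000·0.2500 + 9130·18.50)/64130 = 2.848 mg/L.
Below outfall 2: Q → 73690 L/s, C = (64130·2.848 + 9560·24.00)/73690 = 5.592 mg/L.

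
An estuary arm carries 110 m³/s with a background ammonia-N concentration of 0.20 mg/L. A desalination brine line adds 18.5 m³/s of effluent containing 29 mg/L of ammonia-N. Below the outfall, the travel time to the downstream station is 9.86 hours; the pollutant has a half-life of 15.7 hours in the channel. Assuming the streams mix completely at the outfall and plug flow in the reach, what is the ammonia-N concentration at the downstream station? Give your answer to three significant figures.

2.81 mg/L

Conservation of mass: C = (110.0·0.2000 + 18.50·29.00) / 128.5 = 558.5/128.5 = 4.346 mg/L.
Half-life 15.7 h → k = ln 2 / 15.7 = 0.04415 h⁻¹ = 1.060 d⁻¹.
First-order decay: C = 4.346·exp(−k·t) = 4.346·0.6471 = 2.812 mg/L.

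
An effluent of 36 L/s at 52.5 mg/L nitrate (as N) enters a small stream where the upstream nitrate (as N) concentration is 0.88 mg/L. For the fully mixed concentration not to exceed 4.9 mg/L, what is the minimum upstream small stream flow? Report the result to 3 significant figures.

Set C_mix = 4.9: (Q·0.8800 + 36.00·52.50) / (Q + 36.00) = 4.9
→ Q = 36.00·(52.50 − 4.9)/(4.9 − 0.8800) = 426.3 L/s.

426 L/s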